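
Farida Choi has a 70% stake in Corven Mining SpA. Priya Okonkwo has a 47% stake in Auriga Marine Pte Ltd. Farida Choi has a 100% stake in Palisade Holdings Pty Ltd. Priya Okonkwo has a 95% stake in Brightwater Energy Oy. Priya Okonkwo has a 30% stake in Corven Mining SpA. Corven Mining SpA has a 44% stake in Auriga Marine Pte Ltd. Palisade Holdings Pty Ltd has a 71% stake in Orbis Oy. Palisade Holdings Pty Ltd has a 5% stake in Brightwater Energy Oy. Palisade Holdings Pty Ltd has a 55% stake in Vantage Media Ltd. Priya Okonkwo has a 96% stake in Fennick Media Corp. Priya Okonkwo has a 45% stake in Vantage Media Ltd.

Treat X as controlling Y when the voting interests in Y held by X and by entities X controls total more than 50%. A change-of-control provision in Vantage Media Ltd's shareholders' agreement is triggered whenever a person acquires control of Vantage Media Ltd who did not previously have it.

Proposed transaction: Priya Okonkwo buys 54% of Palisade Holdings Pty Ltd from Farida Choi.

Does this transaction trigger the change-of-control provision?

The purchase adds only to Priya's holdings (Farida's stake shrinks), so Priya is the only person who could newly come to control Vantage.
Priya holds 96% of Fennick, so Priya controls Fennick.
Priya holds 95% of Brightwater, so Priya controls Brightwater.
In Vantage, Priya's side holds only 45%, not > 50%.
So before the transaction, Priya does not control Vantage.
After the purchase, Priya holds 54% of Palisade directly, and Farida's stake falls to 46%.
Priya holds 54% of Palisade, so Priya controls Palisade.
Palisade and Priya together hold 55% + 45% = 100% of Vantage, so Priya controls Vantage.
Priya did not control Vantage before and does after, so the clause is triggered.

Yes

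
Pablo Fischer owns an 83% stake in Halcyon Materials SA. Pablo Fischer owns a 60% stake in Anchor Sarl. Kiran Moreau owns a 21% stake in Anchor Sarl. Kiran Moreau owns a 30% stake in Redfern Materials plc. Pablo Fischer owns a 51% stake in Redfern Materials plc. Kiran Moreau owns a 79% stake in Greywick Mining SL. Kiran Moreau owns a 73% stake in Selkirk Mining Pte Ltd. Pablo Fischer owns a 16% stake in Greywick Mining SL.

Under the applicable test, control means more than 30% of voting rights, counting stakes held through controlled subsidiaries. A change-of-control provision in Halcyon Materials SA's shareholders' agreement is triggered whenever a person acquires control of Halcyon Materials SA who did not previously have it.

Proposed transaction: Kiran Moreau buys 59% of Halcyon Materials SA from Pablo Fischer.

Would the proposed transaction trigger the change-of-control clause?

Yes

The purchase adds only to Kiran's holdings (Pablo's stake shrinks), so Kiran is the only person who could newly come to control Halcyon.
Kiran holds 73% of Selkirk, so Kiran controls Selkirk.
Kiran holds 79% of Greywick, so Kiran controls Greywick.
Neither Kiran nor any entity Kiran controls holds any voting interest in Halcyon.
So before the transaction, Kiran does not control Halcyon.
After the purchase, Kiran holds 59% of Halcyon directly, and Pablo's stake falls to 24%.
Kiran holds 59% of Halcyon, so Kiran controls Halcyon.
Kiran did not control Halcyon before and does after, so the clause is triggered.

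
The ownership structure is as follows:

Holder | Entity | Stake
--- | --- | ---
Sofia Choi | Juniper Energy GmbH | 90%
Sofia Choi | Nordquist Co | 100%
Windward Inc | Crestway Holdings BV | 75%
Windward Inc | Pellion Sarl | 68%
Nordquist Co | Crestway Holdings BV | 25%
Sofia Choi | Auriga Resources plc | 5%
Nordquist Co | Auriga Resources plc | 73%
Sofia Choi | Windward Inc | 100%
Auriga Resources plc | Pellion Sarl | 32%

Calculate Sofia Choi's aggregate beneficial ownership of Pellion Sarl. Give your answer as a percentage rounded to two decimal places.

Sofia reaches Pellion along 3 paths.
Via Windward: 100% × 68% = 68%.
Via Auriga: 5% × 32% = 1.6%.
Via Nordquist → Auriga: 100% × 73% × 32% = 23.36%.
Total: 68% + 1.6% + 23.36% = 92.96%.

92.96%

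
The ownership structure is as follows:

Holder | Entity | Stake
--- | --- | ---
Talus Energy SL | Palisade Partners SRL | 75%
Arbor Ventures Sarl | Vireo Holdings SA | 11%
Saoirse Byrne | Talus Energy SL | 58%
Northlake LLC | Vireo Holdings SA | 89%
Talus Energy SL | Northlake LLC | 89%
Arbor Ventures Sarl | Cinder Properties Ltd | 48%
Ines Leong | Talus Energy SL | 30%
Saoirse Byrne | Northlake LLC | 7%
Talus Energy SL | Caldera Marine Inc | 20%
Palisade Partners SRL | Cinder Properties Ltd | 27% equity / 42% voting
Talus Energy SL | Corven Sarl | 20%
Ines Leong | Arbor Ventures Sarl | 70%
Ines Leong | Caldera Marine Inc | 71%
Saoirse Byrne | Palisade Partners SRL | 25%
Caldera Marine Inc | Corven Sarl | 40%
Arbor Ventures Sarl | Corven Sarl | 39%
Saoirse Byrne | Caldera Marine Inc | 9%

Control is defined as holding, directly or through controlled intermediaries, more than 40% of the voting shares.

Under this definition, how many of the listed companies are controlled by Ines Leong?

Ines holds 70% of Arbor, so Ines controls Arbor.
Arbor holds 48% of Cinder, so Ines controls Cinder.
Ines holds 71% of Caldera, so Ines controls Caldera.
Arbor and Caldera together hold 39% + 40% = 79% of Corven, so Ines controls Corven.
No other company's threshold is met.
Ines controls 4 companies.

4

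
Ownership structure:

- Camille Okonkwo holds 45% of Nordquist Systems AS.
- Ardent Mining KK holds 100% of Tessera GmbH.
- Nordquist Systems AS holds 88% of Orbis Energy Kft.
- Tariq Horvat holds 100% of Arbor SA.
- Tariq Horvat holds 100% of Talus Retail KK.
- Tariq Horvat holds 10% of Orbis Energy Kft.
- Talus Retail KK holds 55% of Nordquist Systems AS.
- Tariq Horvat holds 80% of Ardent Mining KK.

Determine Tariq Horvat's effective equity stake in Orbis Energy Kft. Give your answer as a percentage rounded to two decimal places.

Tariq reaches Orbis along 2 paths.
Direct stake: 10% = 10%.
Via Talus → Nordquist: 100% × 55% × 88% = 48.4%.
Total: 10% + 48.4% = 58.4%.
Rounded: 58.40%.

58.40%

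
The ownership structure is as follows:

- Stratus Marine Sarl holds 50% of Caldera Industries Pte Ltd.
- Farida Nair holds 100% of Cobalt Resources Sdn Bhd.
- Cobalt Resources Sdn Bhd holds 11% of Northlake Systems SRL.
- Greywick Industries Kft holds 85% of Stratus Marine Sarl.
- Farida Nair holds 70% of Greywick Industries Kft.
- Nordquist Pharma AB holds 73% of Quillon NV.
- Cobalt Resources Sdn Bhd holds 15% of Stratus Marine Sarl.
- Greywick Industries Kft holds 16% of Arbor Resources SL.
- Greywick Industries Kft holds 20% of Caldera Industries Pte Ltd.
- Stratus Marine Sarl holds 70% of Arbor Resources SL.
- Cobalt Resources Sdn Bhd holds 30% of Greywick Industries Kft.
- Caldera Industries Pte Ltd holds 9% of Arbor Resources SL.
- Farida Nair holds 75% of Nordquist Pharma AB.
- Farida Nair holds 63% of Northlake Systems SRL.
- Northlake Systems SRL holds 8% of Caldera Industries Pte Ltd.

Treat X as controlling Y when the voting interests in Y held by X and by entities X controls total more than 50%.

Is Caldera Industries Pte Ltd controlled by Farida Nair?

Farida holds 100% of Cobalt, so Farida controls Cobalt.
Farida and Cobalt together hold 70% + 30% = 100% of Greywick, so Farida controls Greywick.
Cobalt and Greywick together hold 15% + 85% = 100% of Stratus, so Farida controls Stratus.
Farida and Cobalt together hold 63% + 11% = 74% of Northlake, so Farida controls Northlake.
Stratus and Northlake and Greywick together hold 50% + 8% + 20% = 78% of Caldera, so Farida controls Caldera.

Yes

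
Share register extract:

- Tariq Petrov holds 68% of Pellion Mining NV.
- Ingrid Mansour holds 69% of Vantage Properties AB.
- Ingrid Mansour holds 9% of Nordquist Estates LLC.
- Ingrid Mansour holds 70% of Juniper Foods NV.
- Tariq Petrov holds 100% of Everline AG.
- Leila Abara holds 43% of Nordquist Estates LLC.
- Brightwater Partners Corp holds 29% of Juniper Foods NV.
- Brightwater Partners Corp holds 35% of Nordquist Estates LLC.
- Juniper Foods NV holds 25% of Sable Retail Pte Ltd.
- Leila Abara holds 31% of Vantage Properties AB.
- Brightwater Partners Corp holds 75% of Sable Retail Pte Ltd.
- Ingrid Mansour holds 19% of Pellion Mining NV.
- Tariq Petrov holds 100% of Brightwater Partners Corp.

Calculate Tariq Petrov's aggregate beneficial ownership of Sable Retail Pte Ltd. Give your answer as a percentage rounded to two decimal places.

Tariq reaches Sable along 2 paths.
Via Brightwater → Juniper: 100% × 29% × 25% = 7.25%.
Via Brightwater: 100% × 75% = 75%.
Total: 7.25% + 75% = 82.25%.

82.25%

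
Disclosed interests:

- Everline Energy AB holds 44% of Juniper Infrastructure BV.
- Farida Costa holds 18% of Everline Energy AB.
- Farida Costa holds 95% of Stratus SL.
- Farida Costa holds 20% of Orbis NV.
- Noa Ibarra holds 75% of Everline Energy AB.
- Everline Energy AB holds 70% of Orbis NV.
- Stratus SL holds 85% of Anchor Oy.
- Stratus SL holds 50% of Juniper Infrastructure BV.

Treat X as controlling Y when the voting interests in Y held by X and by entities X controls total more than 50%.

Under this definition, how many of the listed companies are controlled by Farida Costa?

2

Farida holds 95% of Stratus, so Farida controls Stratus.
Stratus holds 85% of Anchor, so Farida controls Anchor.
No other company's threshold is met.
Farida controls 2 companies.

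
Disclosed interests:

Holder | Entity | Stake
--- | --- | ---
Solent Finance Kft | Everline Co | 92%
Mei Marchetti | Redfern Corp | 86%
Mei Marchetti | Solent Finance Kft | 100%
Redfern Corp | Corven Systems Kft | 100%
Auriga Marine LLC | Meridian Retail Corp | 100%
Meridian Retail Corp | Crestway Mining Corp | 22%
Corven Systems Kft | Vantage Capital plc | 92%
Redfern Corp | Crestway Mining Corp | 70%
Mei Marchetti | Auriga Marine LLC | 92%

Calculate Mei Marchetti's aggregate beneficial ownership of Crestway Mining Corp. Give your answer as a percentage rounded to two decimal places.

Mei reaches Crestway along 2 paths.
Via Redfern: 86% × 70% = 60.2%.
Via Auriga → Meridian: 92% × 100% × 22% = 20.24%.
Total: 60.2% + 20.24% = 80.44%.

80.44%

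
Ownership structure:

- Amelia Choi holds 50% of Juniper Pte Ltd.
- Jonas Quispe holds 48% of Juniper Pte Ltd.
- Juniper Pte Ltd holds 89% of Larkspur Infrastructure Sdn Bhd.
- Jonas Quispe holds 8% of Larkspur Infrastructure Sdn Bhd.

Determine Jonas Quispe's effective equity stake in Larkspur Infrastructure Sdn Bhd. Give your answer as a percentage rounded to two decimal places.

50.72%

Jonas reaches Larkspur along 2 paths.
Via Juniper: 48% × 89% = 42.72%.
Direct stake: 8% = 8%.
Total: 42.72% + 8% = 50.72%.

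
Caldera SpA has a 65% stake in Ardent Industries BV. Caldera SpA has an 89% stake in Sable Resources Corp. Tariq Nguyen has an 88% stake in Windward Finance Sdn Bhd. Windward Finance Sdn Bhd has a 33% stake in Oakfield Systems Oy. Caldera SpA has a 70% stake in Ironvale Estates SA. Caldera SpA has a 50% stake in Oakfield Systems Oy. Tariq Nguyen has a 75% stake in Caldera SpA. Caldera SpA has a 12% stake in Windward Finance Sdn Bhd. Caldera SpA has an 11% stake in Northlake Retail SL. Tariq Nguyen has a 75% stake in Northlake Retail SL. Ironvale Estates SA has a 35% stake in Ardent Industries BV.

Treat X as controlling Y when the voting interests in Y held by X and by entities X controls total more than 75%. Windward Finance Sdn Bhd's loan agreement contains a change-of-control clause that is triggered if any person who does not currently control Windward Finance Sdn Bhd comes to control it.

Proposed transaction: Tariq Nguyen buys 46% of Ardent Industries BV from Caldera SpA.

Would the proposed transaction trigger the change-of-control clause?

The purchase adds only to Tariq's holdings (Caldera's stake shrinks), so Tariq is the only person who could newly come to control Windward.
Tariq holds 88% of Windward, so Tariq controls Windward.
So Tariq already controls Windward before the transaction.
After the purchase, Tariq holds 46% of Ardent directly, and Caldera's stake falls to 19%.
Tariq controlled Windward already, so this is not a new person acquiring control; every other person's position is unchanged or reduced.
No new person acquires control, so the clause is not triggered.

No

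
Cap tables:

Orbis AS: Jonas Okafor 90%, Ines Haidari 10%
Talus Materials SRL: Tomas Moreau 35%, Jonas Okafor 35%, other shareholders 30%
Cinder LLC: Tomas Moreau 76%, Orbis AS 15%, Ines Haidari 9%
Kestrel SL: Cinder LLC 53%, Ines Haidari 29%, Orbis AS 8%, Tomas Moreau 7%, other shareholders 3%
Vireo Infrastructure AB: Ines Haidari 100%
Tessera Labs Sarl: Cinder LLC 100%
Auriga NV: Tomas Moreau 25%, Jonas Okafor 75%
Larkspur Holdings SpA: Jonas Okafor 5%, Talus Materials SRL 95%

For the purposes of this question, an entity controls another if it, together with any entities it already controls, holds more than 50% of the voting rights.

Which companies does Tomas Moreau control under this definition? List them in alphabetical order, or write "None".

Tomas holds 76% of Cinder, so Tomas controls Cinder.
Cinder and Tomas together hold 53% + 7% = 60% of Kestrel, so Tomas controls Kestrel.
Cinder holds 100% of Tessera, so Tomas controls Tessera.
No other company's threshold is met.

Cinder LLC, Kestrel SL, Tessera Labs Sarl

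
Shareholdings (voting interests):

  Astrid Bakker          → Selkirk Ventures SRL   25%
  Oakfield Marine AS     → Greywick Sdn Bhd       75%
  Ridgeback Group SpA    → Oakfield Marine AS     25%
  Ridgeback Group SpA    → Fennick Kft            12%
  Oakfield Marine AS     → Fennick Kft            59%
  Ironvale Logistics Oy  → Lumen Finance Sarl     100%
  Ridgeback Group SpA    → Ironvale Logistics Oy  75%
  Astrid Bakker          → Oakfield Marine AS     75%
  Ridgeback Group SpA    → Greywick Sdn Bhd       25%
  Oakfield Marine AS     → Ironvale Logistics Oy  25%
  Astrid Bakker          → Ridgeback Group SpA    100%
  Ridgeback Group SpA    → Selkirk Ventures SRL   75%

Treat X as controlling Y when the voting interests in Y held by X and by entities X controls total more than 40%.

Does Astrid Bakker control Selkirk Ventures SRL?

Yes

Astrid holds 100% of Ridgeback, so Astrid controls Ridgeback.
Ridgeback and Astrid together hold 75% + 25% = 100% of Selkirk, so Astrid controls Selkirk.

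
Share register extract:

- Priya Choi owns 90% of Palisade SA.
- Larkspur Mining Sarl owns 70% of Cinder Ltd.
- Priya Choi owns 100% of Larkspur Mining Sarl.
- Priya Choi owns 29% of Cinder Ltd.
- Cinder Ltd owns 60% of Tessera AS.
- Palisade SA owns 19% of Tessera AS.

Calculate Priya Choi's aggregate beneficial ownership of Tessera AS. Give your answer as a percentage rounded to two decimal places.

Priya reaches Tessera along 3 paths.
Via Cinder: 29% × 60% = 17.4%.
Via Larkspur → Cinder: 100% × 70% × 60% = 42%.
Via Palisade: 90% × 19% = 17.1%.
Total: 17.4% + 42% + 17.1% = 76.5%.
Rounded: 76.50%.

76.50%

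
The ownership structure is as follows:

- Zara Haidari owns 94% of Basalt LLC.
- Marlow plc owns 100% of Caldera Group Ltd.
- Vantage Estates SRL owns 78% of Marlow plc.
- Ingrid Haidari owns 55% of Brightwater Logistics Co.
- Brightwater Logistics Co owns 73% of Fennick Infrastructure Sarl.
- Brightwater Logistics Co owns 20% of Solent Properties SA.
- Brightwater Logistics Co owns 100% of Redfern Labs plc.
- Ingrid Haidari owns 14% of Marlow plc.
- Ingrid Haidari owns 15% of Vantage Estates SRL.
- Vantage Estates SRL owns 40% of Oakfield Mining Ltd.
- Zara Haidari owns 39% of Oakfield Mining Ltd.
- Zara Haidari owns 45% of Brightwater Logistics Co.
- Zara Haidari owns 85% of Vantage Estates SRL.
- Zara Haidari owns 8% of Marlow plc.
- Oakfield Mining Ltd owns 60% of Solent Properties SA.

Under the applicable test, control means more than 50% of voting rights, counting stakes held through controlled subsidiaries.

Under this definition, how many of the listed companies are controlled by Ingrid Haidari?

Ingrid holds 55% of Brightwater, so Ingrid controls Brightwater.
Brightwater holds 73% of Fennick, so Ingrid controls Fennick.
Brightwater holds 100% of Redfern, so Ingrid controls Redfern.
No other company's threshold is met.
Ingrid controls 3 companies.

3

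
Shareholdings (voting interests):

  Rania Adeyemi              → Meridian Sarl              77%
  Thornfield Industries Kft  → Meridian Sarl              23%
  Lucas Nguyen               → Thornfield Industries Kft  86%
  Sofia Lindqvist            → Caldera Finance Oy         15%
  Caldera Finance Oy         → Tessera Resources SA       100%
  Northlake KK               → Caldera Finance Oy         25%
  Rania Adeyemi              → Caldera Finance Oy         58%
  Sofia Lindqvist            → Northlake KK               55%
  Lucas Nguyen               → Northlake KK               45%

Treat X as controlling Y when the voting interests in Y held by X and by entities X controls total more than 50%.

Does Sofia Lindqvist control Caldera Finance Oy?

Sofia holds 55% of Northlake, so Sofia controls Northlake.
In Caldera, Sofia's side holds only 25% + 15% = 40%, not > 50%.
So Sofia does not control Caldera.

No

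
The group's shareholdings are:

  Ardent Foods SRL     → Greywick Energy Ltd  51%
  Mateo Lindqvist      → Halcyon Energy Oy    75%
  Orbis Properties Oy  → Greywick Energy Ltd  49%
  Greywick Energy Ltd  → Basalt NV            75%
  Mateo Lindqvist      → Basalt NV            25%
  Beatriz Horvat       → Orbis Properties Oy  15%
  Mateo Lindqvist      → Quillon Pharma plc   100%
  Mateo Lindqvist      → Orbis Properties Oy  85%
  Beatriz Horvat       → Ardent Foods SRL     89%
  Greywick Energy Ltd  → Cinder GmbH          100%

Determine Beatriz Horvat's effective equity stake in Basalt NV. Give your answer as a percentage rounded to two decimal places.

Beatriz reaches Basalt along 2 paths.
Via Ardent → Greywick: 89% × 51% × 75% = 34.0425%.
Via Orbis → Greywick: 15% × 49% × 75% = 5.5125%.
Total: 34.0425% + 5.5125% = 39.555%.
Rounded: 39.56%.

39.56%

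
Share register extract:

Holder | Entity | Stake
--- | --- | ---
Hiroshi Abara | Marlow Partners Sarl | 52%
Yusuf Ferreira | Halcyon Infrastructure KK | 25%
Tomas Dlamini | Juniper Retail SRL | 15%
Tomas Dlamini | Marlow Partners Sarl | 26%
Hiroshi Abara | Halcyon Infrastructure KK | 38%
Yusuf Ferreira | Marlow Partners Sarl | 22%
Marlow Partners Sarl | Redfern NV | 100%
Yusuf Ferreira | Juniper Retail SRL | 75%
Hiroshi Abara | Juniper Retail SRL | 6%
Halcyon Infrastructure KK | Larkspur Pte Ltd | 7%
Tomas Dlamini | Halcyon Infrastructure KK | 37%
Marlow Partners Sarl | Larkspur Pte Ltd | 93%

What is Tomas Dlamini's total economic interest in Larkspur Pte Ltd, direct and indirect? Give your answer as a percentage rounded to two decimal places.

Tomas reaches Larkspur along 2 paths.
Via Marlow: 26% × 93% = 24.18%.
Via Halcyon: 37% × 7% = 2.59%.
Total: 24.18% + 2.59% = 26.77%.

26.77%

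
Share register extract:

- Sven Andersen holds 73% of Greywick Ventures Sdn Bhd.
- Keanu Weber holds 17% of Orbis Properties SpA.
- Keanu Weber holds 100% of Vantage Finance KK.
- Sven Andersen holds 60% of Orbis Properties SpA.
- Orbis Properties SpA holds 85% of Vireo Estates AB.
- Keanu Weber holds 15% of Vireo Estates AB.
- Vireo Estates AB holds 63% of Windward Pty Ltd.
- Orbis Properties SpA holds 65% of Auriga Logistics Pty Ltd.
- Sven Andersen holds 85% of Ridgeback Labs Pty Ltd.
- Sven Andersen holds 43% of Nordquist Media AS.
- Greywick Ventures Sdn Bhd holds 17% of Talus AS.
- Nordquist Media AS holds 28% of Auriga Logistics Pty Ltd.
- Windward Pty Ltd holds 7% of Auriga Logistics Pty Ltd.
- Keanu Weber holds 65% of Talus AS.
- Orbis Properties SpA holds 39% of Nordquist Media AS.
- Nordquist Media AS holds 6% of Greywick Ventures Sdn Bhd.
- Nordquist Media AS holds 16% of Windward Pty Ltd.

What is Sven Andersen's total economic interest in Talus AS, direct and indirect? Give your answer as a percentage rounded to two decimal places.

Sven reaches Talus along 3 paths.
Via Orbis → Nordquist → Greywick: 60% × 39% × 6% × 17% = 0.23868%.
Via Nordquist → Greywick: 43% × 6% × 17% = 0.4386%.
Via Greywick: 73% × 17% = 12.41%.
Total: 0.23868% + 0.4386% + 12.41% = 13.08728%.
Rounded: 13.09%.

13.09%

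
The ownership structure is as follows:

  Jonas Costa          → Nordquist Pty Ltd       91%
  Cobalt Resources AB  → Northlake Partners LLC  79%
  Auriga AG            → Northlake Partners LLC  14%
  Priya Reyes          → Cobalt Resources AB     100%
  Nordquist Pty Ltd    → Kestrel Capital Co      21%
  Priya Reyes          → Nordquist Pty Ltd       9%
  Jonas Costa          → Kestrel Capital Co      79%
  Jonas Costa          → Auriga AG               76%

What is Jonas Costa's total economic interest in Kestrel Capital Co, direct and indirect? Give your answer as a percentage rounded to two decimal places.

98.11%

Jonas reaches Kestrel along 2 paths.
Direct stake: 79% = 79%.
Via Nordquist: 91% × 21% = 19.11%.
Total: 79% + 19.11% = 98.11%.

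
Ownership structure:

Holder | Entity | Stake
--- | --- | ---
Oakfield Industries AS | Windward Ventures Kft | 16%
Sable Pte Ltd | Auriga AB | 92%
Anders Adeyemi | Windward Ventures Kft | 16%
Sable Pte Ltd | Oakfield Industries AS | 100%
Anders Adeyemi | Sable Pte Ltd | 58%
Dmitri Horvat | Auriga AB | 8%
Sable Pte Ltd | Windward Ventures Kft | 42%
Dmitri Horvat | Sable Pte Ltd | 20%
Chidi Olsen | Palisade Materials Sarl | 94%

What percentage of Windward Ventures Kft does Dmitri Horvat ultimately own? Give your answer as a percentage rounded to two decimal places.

11.60%

Dmitri reaches Windward along 2 paths.
Via Sable → Oakfield: 20% × 100% × 16% = 3.2%.
Via Sable: 20% × 42% = 8.4%.
Total: 3.2% + 8.4% = 11.6%.
Rounded: 11.60%.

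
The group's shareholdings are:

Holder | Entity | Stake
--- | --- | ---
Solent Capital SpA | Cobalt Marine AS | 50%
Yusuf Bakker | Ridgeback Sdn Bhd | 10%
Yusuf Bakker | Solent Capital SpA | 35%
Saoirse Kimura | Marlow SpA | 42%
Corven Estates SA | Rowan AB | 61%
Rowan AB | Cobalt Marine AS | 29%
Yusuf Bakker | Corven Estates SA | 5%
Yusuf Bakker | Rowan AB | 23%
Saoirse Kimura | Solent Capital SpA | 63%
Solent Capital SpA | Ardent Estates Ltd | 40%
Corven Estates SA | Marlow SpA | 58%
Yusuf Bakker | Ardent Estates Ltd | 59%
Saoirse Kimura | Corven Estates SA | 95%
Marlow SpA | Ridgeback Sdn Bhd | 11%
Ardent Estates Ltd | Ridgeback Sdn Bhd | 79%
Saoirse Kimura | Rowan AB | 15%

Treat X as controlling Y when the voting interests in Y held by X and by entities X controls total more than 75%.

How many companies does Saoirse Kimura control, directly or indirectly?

Saoirse holds 95% of Corven, so Saoirse controls Corven.
Saoirse and Corven together hold 42% + 58% = 100% of Marlow, so Saoirse controls Marlow.
Corven and Saoirse together hold 61% + 15% = 76% of Rowan, so Saoirse controls Rowan.
No other company's threshold is met.
Saoirse controls 3 companies.

3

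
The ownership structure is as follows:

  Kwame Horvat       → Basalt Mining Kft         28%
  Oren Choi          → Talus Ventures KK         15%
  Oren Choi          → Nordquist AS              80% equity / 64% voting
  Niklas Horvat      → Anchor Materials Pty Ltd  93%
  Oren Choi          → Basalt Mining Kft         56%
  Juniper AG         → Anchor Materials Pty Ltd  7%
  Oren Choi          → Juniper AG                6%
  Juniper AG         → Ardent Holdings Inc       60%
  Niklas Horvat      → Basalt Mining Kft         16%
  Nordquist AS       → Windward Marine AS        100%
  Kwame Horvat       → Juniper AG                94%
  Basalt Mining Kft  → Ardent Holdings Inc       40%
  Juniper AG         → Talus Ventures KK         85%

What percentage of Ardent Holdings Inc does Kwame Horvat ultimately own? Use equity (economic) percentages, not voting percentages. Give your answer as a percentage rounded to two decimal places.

Kwame reaches Ardent along 2 paths.
Via Basalt: 28% × 40% = 11.2%.
Via Juniper: 94% × 60% = 56.4%.
Total: 11.2% + 56.4% = 67.6%.
Rounded: 67.60%.

67.60%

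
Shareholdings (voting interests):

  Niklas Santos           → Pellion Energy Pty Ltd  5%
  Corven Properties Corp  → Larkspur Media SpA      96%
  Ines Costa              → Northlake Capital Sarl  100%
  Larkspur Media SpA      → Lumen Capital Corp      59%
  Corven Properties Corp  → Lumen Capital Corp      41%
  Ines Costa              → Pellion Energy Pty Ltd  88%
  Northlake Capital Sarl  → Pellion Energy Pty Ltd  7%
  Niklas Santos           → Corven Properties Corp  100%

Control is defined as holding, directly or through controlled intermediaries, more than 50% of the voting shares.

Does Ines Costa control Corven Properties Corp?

Ines holds 100% of Northlake, so Ines controls Northlake.
Northlake and Ines together hold 7% + 88% = 95% of Pellion, so Ines controls Pellion.
Neither Ines nor any entity Ines controls holds any voting interest in Corven.
So Ines does not control Corven.

No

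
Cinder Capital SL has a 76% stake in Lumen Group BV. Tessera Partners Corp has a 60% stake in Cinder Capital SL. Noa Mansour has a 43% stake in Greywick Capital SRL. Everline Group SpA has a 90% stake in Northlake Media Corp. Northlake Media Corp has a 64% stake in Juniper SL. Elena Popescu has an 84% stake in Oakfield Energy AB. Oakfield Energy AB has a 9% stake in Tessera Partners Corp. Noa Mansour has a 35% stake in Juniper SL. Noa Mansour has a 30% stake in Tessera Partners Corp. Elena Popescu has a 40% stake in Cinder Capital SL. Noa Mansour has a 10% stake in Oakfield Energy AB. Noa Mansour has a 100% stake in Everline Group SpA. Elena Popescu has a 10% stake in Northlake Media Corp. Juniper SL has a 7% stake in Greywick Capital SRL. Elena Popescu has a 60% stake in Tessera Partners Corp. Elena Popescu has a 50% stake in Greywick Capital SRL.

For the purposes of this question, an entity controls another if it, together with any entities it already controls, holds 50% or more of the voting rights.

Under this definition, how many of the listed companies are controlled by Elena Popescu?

5

Elena holds 84% of Oakfield, so Elena controls Oakfield.
Oakfield and Elena together hold 9% + 60% = 69% of Tessera, so Elena controls Tessera.
Elena holds 50% of Greywick, so Elena controls Greywick.
Elena and Tessera together hold 40% + 60% = 100% of Cinder, so Elena controls Cinder.
Cinder holds 76% of Lumen, so Elena controls Lumen.
No other company's threshold is met.
Elena controls 5 companies.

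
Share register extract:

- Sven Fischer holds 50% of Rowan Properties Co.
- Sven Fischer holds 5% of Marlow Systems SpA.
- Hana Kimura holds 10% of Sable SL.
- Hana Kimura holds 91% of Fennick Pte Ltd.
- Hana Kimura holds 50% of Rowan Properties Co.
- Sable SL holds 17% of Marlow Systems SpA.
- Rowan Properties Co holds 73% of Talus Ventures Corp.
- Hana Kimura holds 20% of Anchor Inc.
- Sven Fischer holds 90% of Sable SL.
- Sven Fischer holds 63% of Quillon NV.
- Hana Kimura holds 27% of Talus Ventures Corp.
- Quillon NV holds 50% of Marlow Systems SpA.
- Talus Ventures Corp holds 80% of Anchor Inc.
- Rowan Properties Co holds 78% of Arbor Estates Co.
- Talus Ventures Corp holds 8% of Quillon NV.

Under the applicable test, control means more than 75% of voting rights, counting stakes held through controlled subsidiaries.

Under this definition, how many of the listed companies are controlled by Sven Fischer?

1

Sven holds 90% of Sable, so Sven controls Sable.
No other company's threshold is met.
Sven controls 1 company.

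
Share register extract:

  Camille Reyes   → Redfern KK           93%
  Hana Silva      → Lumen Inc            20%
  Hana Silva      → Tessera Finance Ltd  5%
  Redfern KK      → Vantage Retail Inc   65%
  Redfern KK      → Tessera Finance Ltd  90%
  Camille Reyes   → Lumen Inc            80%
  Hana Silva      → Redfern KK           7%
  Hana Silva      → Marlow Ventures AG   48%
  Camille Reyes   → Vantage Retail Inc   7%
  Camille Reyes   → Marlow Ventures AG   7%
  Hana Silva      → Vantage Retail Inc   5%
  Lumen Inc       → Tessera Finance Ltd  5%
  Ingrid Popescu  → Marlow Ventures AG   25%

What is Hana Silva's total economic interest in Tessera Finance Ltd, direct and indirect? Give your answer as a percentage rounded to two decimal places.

12.30%

Hana reaches Tessera along 3 paths.
Via Lumen: 20% × 5% = 1%.
Via Redfern: 7% × 90% = 6.3%.
Direct stake: 5% = 5%.
Total: 1% + 6.3% + 5% = 12.3%.
Rounded: 12.30%.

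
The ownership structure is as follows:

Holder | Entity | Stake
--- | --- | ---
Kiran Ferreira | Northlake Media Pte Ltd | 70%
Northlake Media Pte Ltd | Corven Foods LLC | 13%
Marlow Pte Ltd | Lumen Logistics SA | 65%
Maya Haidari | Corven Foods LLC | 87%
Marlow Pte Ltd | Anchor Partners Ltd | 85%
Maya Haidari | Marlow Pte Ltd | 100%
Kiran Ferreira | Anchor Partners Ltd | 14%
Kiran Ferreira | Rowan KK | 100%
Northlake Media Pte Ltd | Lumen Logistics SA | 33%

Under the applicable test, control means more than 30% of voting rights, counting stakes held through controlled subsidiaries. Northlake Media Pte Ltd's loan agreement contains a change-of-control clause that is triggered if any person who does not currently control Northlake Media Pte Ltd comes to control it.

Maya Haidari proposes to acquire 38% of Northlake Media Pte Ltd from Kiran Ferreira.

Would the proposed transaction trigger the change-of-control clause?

The purchase adds only to Maya's holdings (Kiran's stake shrinks), so Maya is the only person who could newly come to control Northlake.
Maya holds 100% of Marlow, so Maya controls Marlow.
Marlow holds 85% of Anchor, so Maya controls Anchor.
Marlow holds 65% of Lumen, so Maya controls Lumen.
Maya holds 87% of Corven, so Maya controls Corven.
Neither Maya nor any entity Maya controls holds any voting interest in Northlake.
So before the transaction, Maya does not control Northlake.
After the purchase, Maya holds 38% of Northlake directly, and Kiran's stake falls to 32%.
Maya holds 38% of Northlake, so Maya controls Northlake.
Maya did not control Northlake before and does after, so the clause is triggered.

Yes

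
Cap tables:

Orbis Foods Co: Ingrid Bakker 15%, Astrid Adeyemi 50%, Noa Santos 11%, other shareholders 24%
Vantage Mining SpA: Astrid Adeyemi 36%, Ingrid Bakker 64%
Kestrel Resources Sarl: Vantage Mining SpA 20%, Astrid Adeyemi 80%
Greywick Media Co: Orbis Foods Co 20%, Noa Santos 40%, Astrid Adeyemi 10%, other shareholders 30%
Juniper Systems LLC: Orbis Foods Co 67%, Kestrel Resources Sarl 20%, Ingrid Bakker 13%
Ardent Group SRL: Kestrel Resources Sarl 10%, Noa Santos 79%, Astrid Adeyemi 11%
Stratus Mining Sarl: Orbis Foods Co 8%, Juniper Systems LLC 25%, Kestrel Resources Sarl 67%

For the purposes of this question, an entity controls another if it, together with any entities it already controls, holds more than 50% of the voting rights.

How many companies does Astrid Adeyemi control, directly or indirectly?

Astrid holds 80% of Kestrel, so Astrid controls Kestrel.
Kestrel holds 67% of Stratus, so Astrid controls Stratus.
No other company's threshold is met.
Astrid controls 2 companies.

2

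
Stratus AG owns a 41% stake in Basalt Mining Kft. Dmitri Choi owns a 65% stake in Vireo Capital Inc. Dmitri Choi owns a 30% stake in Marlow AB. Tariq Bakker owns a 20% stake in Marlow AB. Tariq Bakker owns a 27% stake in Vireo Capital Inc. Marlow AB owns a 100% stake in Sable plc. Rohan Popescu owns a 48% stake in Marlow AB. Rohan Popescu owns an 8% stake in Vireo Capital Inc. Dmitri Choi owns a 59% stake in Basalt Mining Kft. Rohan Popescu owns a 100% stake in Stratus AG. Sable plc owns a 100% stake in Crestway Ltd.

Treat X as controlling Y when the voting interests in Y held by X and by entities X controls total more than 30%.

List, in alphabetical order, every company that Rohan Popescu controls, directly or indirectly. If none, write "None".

Rohan holds 100% of Stratus, so Rohan controls Stratus.
Rohan holds 48% of Marlow, so Rohan controls Marlow.
Marlow holds 100% of Sable, so Rohan controls Sable.
Stratus holds 41% of Basalt, so Rohan controls Basalt.
Sable holds 100% of Crestway, so Rohan controls Crestway.
No other company's threshold is met.

Basalt Mining Kft, Crestway Ltd, Marlow AB, Sable plc, Stratus AG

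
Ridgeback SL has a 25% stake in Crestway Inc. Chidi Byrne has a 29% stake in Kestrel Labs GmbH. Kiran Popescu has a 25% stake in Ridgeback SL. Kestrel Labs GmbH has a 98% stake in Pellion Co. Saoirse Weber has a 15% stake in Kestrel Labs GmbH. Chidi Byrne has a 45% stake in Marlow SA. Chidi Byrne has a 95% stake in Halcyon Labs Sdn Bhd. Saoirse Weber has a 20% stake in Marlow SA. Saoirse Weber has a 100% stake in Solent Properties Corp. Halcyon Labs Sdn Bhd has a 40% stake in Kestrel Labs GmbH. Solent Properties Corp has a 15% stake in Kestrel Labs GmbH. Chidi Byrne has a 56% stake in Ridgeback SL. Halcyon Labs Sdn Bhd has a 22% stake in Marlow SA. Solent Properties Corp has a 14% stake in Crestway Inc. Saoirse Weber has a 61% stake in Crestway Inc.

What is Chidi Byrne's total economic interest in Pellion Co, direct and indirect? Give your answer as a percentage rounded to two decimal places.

65.66%

Chidi reaches Pellion along 2 paths.
Via Halcyon → Kestrel: 95% × 40% × 98% = 37.24%.
Via Kestrel: 29% × 98% = 28.42%.
Total: 37.24% + 28.42% = 65.66%.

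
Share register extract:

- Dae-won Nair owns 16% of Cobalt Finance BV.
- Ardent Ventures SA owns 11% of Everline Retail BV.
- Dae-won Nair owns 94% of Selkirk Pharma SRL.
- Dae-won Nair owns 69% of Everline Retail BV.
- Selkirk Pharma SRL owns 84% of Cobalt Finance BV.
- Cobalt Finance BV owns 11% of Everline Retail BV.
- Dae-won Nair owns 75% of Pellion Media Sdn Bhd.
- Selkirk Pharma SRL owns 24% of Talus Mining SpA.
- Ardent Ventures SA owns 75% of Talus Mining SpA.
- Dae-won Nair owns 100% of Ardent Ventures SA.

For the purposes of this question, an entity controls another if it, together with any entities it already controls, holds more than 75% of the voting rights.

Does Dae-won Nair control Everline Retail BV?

Dae-won holds 94% of Selkirk, so Dae-won controls Selkirk.
Dae-won and Selkirk together hold 16% + 84% = 100% of Cobalt, so Dae-won controls Cobalt.
Dae-won holds 100% of Ardent, so Dae-won controls Ardent.
Cobalt and Dae-won and Ardent together hold 11% + 69% + 11% = 91% of Everline, so Dae-won controls Everline.

Yes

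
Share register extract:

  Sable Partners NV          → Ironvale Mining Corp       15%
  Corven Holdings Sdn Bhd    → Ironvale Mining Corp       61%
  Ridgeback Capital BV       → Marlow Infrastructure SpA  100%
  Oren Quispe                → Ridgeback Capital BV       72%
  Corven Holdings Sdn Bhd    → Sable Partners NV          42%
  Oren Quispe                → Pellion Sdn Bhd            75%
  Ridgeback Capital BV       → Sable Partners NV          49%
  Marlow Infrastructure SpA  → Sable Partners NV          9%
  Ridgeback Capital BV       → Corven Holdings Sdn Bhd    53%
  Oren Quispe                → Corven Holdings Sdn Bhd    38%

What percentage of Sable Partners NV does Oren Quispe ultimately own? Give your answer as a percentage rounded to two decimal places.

Oren reaches Sable along 4 paths.
Via Corven: 38% × 42% = 15.96%.
Via Ridgeback → Corven: 72% × 53% × 42% = 16.0272%.
Via Ridgeback → Marlow: 72% × 100% × 9% = 6.48%.
Via Ridgeback: 72% × 49% = 35.28%.
Total: 15.96% + 16.0272% + 6.48% + 35.28% = 73.7472%.
Rounded: 73.75%.

73.75%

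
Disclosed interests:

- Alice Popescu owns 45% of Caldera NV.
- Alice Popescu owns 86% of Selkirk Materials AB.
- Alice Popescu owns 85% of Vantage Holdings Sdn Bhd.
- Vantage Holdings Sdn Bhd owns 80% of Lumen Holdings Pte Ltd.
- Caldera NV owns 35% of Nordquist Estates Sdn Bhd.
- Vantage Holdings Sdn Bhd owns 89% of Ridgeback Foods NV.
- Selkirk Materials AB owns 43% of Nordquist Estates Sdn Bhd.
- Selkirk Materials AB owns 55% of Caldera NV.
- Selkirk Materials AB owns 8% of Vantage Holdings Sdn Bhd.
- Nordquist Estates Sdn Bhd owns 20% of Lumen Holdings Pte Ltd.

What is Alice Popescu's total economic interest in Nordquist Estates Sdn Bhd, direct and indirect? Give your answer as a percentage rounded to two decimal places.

69.29%

Alice reaches Nordquist along 3 paths.
Via Selkirk: 86% × 43% = 36.98%.
Via Selkirk → Caldera: 86% × 55% × 35% = 16.555%.
Via Caldera: 45% × 35% = 15.75%.
Total: 36.98% + 16.555% + 15.75% = 69.285%.
Rounded: 69.29%.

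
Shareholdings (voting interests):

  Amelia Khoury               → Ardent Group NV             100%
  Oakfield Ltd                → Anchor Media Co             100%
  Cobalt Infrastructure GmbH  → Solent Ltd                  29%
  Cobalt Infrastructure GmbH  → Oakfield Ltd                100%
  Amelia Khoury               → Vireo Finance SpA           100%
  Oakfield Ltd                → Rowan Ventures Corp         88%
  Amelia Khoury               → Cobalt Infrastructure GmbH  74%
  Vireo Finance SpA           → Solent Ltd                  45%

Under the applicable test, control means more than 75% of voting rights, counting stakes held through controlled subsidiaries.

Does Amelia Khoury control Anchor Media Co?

Amelia holds 100% of Ardent, so Amelia controls Ardent.
Amelia holds 100% of Vireo, so Amelia controls Vireo.
Neither Amelia nor any entity Amelia controls holds any voting interest in Anchor.
So Amelia does not control Anchor.

No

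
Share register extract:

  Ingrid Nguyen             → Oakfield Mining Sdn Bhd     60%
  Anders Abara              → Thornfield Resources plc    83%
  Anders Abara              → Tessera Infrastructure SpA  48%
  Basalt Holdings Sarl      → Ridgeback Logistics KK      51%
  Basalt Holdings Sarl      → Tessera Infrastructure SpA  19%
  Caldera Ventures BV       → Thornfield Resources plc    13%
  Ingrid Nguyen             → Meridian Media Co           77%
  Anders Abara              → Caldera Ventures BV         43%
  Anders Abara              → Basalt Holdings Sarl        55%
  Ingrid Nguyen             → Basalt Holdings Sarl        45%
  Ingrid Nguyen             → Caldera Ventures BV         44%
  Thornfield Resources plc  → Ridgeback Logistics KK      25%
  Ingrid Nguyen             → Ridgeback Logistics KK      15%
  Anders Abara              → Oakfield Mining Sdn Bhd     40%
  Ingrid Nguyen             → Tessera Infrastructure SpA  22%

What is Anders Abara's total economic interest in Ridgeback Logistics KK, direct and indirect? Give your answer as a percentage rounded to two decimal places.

50.20%

Anders reaches Ridgeback along 3 paths.
Via Caldera → Thornfield: 43% × 13% × 25% = 1.3975%.
Via Thornfield: 83% × 25% = 20.75%.
Via Basalt: 55% × 51% = 28.05%.
Total: 1.3975% + 20.75% + 28.05% = 50.1975%.
Rounded: 50.20%.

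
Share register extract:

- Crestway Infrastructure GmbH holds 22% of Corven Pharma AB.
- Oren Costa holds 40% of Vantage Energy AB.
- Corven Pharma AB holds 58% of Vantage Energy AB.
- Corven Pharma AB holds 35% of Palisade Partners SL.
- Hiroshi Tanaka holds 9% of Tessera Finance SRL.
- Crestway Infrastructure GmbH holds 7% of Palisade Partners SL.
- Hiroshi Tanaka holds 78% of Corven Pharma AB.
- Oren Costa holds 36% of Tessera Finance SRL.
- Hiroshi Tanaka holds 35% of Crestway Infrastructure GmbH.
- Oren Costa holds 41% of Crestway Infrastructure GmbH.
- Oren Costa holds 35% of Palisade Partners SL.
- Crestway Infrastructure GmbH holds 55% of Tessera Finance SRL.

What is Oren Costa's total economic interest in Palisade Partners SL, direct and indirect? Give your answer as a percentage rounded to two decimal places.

41.03%

Oren reaches Palisade along 3 paths.
Direct stake: 35% = 35%.
Via Crestway → Corven: 41% × 22% × 35% = 3.157%.
Via Crestway: 41% × 7% = 2.87%.
Total: 35% + 3.157% + 2.87% = 41.027%.
Rounded: 41.03%.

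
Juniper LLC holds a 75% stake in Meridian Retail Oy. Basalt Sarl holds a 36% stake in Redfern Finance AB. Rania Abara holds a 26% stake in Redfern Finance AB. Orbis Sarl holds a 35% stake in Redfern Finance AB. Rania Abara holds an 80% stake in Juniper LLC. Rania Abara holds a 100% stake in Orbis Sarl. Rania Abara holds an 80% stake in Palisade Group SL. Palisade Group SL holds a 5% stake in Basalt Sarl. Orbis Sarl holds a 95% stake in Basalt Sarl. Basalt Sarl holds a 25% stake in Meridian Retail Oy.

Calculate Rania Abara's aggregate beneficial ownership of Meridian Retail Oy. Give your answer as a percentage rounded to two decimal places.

Rania reaches Meridian along 3 paths.
Via Juniper: 80% × 75% = 60%.
Via Orbis → Basalt: 100% × 95% × 25% = 23.75%.
Via Palisade → Basalt: 80% × 5% × 25% = 1%.
Total: 60% + 23.75% + 1% = 84.75%.

84.75%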